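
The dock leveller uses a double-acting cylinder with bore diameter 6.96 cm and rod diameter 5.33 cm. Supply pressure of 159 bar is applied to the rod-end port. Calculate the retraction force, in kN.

F ≈ 25.0 kN

Rod-side annular area A_ann = π/4 × (6.96² − 5.33²) = 15.73 cm^2
On retraction the pressure acts on the annular area (bore minus rod).
F = P × A_ann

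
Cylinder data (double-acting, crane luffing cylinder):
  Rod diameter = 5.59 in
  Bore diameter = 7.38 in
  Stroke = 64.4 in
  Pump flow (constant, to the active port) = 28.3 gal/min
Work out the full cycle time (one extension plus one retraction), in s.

t ≈ 36.1 s

Cap-side area A_cap = π/4 × (7.38 in)² = 42.78 in^2
Rod-side annular area A_ann = π/4 × (7.38² − 5.59²) = 18.23 in^2
t_ext = A_cap·L/Q = 25.28 s
t_ret = A_ann·L/Q = 10.78 s
t_cycle = t_ext + t_ret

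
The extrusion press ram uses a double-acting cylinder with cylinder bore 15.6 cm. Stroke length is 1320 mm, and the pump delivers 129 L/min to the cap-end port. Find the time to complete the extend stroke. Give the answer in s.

Cap-side area A_cap = π/4 × (15.6 cm)² = 191.1 cm^2
Swept volume V = A × L; t = V / Q = A·L / Q

t ≈ 11.7 s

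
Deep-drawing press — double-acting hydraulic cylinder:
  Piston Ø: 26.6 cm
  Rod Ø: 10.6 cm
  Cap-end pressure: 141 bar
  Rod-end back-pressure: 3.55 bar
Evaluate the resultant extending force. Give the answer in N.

F ≈ 7.67e5 N

Cap-side area A_cap = π/4 × (26.6 cm)² = 555.7 cm^2
Rod-side annular area A_ann = π/4 × (26.6² − 10.6²) = 467.5 cm^2
Net thrust = P_cap·A_cap − P_rod·A_ann = 7.836e5 N − 16600 N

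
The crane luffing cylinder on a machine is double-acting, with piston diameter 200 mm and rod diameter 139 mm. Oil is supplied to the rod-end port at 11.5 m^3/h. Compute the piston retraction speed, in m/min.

v ≈ 11.8 m/min

Rod-side annular area A_ann = π/4 × (200² − 139²) = 16240 mm^2
Flow into the rod-end port fills the annular volume.
v = Q / A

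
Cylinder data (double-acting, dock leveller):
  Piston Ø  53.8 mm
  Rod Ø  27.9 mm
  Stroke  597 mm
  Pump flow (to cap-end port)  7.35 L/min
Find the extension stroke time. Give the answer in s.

t ≈ 11.1 s

Cap-side area A_cap = π/4 × (53.8 mm)² = 2273 mm^2
Swept volume V = A × L; t = V / Q = A·L / Q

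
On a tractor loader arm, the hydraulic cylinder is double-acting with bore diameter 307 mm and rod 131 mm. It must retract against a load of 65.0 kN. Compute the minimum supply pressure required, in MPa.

Rod-side annular area A_ann = π/4 × (307² − 131²) = 60540 mm^2
Retraction: pressure acts on the annular area.
P = F / A = 65.0 kN / A

P ≈ 1.07 MPa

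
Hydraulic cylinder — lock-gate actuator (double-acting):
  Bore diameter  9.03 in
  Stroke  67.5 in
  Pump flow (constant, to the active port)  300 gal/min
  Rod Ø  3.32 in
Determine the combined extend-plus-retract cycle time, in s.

Cap-side area A_cap = π/4 × (9.03 in)² = 64.04 in^2
Rod-side annular area A_ann = π/4 × (9.03² − 3.32²) = 55.39 in^2
t_ext = A_cap·L/Q = 3.743 s
t_ret = A_ann·L/Q = 3.237 s
t_cycle = t_ext + t_ret

t ≈ 6.98 s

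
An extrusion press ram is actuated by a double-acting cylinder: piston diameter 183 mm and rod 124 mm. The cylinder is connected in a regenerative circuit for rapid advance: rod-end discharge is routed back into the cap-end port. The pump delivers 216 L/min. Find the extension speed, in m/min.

v ≈ 17.9 m/min

In regeneration the rod-end outflow joins the pump flow into the cap end, so the net volume the pump must supply per unit advance equals the rod cross-section area.
Rod cross-section A_rod = π/4 × (124 mm)² = 12080 mm^2
v = Q_pump / A_rod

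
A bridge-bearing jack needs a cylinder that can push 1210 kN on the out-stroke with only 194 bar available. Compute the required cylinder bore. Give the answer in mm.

Extension force acts on the full piston face: F = P × (π/4)D².
D = √(4F / (πP)) = √(4 × 1210 kN / (π × 194 bar))

D ≈ 282 mm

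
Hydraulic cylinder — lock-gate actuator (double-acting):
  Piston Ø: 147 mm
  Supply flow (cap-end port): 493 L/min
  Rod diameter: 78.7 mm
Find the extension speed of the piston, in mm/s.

v ≈ 484 mm/s

Cap-side area A_cap = π/4 × (147 mm)² = 16970 mm^2
v = Q / A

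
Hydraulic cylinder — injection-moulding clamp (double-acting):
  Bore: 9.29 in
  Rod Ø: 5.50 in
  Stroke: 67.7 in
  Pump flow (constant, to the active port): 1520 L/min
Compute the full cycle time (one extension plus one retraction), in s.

t ≈ 4.90 s

Cap-side area A_cap = π/4 × (9.29 in)² = 67.78 in^2
Rod-side annular area A_ann = π/4 × (9.29² − 5.50²) = 44.02 in^2
t_ext = A_cap·L/Q = 2.968 s
t_ret = A_ann·L/Q = 1.928 s
t_cycle = t_ext + t_ret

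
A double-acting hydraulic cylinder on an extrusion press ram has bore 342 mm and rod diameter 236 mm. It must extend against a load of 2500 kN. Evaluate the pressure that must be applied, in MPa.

P ≈ 27.2 MPa

Cap-side area A_cap = π/4 × (342 mm)² = 91860 mm^2
P = F / A = 2500 kN / A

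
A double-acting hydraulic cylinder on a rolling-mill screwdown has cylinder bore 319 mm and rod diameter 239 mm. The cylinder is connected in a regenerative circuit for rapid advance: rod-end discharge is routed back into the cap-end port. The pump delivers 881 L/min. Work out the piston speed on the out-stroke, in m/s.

v ≈ 0.327 m/s

In regeneration the rod-end outflow joins the pump flow into the cap end, so the net volume the pump must supply per unit advance equals the rod cross-section area.
Rod cross-section A_rod = π/4 × (239 mm)² = 44860 mm^2
v = Q_pump / A_rod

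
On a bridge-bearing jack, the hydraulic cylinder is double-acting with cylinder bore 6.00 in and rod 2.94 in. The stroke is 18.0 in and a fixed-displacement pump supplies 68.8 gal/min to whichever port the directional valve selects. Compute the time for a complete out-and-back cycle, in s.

t ≈ 3.38 s

Cap-side area A_cap = π/4 × (6.00 in)² = 28.27 in^2
Rod-side annular area A_ann = π/4 × (6.00² − 2.94²) = 21.49 in^2
t_ext = A_cap·L/Q = 1.921 s
t_ret = A_ann·L/Q = 1.460 s
t_cycle = t_ext + t_ret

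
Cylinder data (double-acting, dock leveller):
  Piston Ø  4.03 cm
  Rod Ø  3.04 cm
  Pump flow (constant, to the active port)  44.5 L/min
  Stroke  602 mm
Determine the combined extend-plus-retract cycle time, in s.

t ≈ 1.48 s

Cap-side area A_cap = π/4 × (4.03 cm)² = 12.76 cm^2
Rod-side annular area A_ann = π/4 × (4.03² − 3.04²) = 5.497 cm^2
t_ext = A_cap·L/Q = 1.035 s
t_ret = A_ann·L/Q = 0.4462 s
t_cycle = t_ext + t_ret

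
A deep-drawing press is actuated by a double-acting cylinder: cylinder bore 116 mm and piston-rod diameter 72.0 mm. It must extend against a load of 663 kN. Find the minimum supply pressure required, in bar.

Cap-side area A_cap = π/4 × (116 mm)² = 10570 mm^2
P = F / A = 663 kN / A

P ≈ 627 bar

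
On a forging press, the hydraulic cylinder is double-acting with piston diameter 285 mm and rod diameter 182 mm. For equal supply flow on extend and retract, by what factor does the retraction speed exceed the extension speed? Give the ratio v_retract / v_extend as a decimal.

v_ret/v_ext ≈ 1.69

Cap-side area A_cap = π/4 × (285 mm)² = 63790 mm^2
Rod-side annular area A_ann = π/4 × (285² − 182²) = 37780 mm^2
For equal Q, v ∝ 1/A, so v_ret/v_ext = A_cap/A_ann.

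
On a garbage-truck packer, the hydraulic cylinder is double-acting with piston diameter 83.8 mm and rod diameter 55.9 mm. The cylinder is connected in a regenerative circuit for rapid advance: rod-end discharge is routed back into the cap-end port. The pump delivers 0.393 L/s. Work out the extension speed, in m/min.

In regeneration the rod-end outflow joins the pump flow into the cap end, so the net volume the pump must supply per unit advance equals the rod cross-section area.
Rod cross-section A_rod = π/4 × (55.9 mm)² = 2454 mm^2
v = Q_pump / A_rod

v ≈ 9.61 m/min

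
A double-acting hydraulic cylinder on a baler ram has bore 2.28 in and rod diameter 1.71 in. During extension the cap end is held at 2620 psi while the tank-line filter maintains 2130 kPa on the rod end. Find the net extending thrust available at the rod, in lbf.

F ≈ 10100 lbf

Cap-side area A_cap = π/4 × (2.28 in)² = 4.083 in^2
Rod-side annular area A_ann = π/4 × (2.28² − 1.71²) = 1.786 in^2
Net thrust = P_cap·A_cap − P_rod·A_ann = 10700 lbf − 551.8 lbf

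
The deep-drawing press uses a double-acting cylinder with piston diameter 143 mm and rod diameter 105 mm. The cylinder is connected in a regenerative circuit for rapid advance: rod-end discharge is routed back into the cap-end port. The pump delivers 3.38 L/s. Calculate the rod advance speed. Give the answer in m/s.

v ≈ 0.390 m/s

In regeneration the rod-end outflow joins the pump flow into the cap end, so the net volume the pump must supply per unit advance equals the rod cross-section area.
Rod cross-section A_rod = π/4 × (105 mm)² = 8659 mm^2
v = Q_pump / A_rod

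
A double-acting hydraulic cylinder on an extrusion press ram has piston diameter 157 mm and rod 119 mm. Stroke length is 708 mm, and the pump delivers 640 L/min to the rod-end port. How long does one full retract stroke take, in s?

Rod-side annular area A_ann = π/4 × (157² − 119²) = 8237 mm^2
Swept volume V = A × L; t = V / Q = A·L / Q

t ≈ 0.547 s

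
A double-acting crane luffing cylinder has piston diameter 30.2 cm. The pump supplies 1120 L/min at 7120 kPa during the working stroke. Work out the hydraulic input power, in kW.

W ≈ 133 kW

Hydraulic power = P × Q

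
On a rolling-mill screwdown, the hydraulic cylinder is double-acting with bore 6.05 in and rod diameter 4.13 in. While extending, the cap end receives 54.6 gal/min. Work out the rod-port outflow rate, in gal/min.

Cap-side area A_cap = π/4 × (6.05 in)² = 28.75 in^2
Rod-side annular area A_ann = π/4 × (6.05² − 4.13²) = 15.35 in^2
Piston speed v = Q_in/A_cap; rod-end outflow Q_out = v × A_ann = Q_in × A_ann/A_cap.

Q_out ≈ 29.2 gal/min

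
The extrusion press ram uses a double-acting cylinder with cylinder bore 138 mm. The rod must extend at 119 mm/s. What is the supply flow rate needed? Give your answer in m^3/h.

Cap-side area A_cap = π/4 × (138 mm)² = 14960 mm^2
Q = A × v

Q ≈ 6.41 m^3/h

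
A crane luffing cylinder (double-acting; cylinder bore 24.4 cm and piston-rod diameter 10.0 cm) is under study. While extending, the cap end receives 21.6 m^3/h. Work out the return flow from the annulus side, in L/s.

Cap-side area A_cap = π/4 × (24.4 cm)² = 467.6 cm^2
Rod-side annular area A_ann = π/4 × (24.4² − 10.0²) = 389.1 cm^2
Piston speed v = Q_in/A_cap; rod-end outflow Q_out = v × A_ann = Q_in × A_ann/A_cap.

Q_out ≈ 4.99 L/s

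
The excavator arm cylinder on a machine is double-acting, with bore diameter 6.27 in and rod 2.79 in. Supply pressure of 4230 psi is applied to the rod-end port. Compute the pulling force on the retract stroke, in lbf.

Rod-side annular area A_ann = π/4 × (6.27² − 2.79²) = 24.76 in^2
On retraction the pressure acts on the annular area (bore minus rod).
F = P × A_ann

F ≈ 1.05e5 lbf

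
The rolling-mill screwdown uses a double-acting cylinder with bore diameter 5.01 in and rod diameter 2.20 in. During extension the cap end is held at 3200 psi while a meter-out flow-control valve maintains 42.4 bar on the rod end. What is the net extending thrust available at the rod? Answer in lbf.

Cap-side area A_cap = π/4 × (5.01 in)² = 19.71 in^2
Rod-side annular area A_ann = π/4 × (5.01² − 2.20²) = 15.91 in^2
Net thrust = P_cap·A_cap − P_rod·A_ann = 63080 lbf − 9785 lbf

F ≈ 53300 lbf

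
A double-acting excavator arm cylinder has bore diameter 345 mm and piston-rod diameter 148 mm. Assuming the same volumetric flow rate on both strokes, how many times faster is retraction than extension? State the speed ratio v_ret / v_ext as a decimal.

Cap-side area A_cap = π/4 × (345 mm)² = 93480 mm^2
Rod-side annular area A_ann = π/4 × (345² − 148²) = 76280 mm^2
For equal Q, v ∝ 1/A, so v_ret/v_ext = A_cap/A_ann.

v_ret/v_ext ≈ 1.23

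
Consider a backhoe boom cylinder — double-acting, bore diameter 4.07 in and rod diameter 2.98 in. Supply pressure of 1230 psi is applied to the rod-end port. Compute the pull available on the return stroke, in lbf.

Rod-side annular area A_ann = π/4 × (4.07² − 2.98²) = 6.035 in^2
On retraction the pressure acts on the annular area (bore minus rod).
F = P × A_ann

F ≈ 7420 lbf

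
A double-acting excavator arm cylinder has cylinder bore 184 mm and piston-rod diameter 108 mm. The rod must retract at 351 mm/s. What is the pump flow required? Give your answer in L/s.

Rod-side annular area A_ann = π/4 × (184² − 108²) = 17430 mm^2
Q = A × v

Q ≈ 6.12 L/s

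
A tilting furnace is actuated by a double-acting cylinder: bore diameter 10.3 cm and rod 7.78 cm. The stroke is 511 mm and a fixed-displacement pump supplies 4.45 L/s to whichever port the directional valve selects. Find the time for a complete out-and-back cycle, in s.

Cap-side area A_cap = π/4 × (10.3 cm)² = 83.32 cm^2
Rod-side annular area A_ann = π/4 × (10.3² − 7.78²) = 35.78 cm^2
t_ext = A_cap·L/Q = 0.9568 s
t_ret = A_ann·L/Q = 0.4109 s
t_cycle = t_ext + t_ret

t ≈ 1.37 s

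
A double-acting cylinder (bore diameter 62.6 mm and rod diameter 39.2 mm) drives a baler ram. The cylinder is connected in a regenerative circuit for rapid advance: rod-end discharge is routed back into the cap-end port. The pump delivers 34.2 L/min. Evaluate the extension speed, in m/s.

In regeneration the rod-end outflow joins the pump flow into the cap end, so the net volume the pump must supply per unit advance equals the rod cross-section area.
Rod cross-section A_rod = π/4 × (39.2 mm)² = 1207 mm^2
v = Q_pump / A_rod

v ≈ 0.472 m/s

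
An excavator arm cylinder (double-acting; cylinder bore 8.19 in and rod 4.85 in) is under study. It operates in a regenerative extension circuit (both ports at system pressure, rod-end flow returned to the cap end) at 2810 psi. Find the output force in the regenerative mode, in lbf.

F ≈ 51900 lbf

With equal pressure on both faces, forces on the annular region cancel; the net push is pressure × rod cross-section.
Rod cross-section A_rod = π/4 × (4.85 in)² = 18.47 in^2
F = P × A_rod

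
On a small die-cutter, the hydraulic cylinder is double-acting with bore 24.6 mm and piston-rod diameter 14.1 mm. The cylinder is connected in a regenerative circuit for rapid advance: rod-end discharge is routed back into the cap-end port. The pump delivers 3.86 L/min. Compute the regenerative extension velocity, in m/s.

In regeneration the rod-end outflow joins the pump flow into the cap end, so the net volume the pump must supply per unit advance equals the rod cross-section area.
Rod cross-section A_rod = π/4 × (14.1 mm)² = 156.1 mm^2
v = Q_pump / A_rod

v ≈ 0.412 m/s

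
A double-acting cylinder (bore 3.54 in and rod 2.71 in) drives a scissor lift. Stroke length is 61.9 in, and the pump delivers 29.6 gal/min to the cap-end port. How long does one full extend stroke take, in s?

Cap-side area A_cap = π/4 × (3.54 in)² = 9.842 in^2
Swept volume V = A × L; t = V / Q = A·L / Q

t ≈ 5.35 s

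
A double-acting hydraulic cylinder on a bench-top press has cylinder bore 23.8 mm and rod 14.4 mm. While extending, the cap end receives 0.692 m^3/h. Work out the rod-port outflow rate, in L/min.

Cap-side area A_cap = π/4 × (23.8 mm)² = 444.9 mm^2
Rod-side annular area A_ann = π/4 × (23.8² − 14.4²) = 282.0 mm^2
Piston speed v = Q_in/A_cap; rod-end outflow Q_out = v × A_ann = Q_in × A_ann/A_cap.

Q_out ≈ 7.31 L/min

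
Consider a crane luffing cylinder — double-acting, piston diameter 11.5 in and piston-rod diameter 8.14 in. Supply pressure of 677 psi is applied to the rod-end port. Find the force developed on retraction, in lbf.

F ≈ 35100 lbf

Rod-side annular area A_ann = π/4 × (11.5² − 8.14²) = 51.83 in^2
On retraction the pressure acts on the annular area (bore minus rod).
F = P × A_ann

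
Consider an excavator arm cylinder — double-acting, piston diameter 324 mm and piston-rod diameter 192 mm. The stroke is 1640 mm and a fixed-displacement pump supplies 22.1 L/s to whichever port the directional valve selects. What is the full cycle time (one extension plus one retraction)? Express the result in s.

Cap-side area A_cap = π/4 × (324 mm)² = 82450 mm^2
Rod-side annular area A_ann = π/4 × (324² − 192²) = 53500 mm^2
t_ext = A_cap·L/Q = 6.118 s
t_ret = A_ann·L/Q = 3.970 s
t_cycle = t_ext + t_ret

t ≈ 10.1 s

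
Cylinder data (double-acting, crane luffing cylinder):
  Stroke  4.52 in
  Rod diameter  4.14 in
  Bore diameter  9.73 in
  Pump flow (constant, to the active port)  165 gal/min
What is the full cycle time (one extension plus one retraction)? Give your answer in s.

Cap-side area A_cap = π/4 × (9.73 in)² = 74.36 in^2
Rod-side annular area A_ann = π/4 × (9.73² − 4.14²) = 60.89 in^2
t_ext = A_cap·L/Q = 0.5291 s
t_ret = A_ann·L/Q = 0.4333 s
t_cycle = t_ext + t_ret

t ≈ 0.962 s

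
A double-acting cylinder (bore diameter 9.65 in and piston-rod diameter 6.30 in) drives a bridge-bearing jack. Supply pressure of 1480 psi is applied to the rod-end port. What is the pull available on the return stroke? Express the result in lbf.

Rod-side annular area A_ann = π/4 × (9.65² − 6.30²) = 41.97 in^2
On retraction the pressure acts on the annular area (bore minus rod).
F = P × A_ann

F ≈ 62100 lbf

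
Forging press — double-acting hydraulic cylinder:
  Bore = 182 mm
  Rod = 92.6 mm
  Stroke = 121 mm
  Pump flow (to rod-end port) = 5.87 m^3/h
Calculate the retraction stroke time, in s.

t ≈ 1.43 s

Rod-side annular area A_ann = π/4 × (182² − 92.6²) = 19280 mm^2
Swept volume V = A × L; t = V / Q = A·L / Q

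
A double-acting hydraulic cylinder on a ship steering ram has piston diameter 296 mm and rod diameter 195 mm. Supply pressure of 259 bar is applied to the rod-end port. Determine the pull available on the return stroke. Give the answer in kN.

Rod-side annular area A_ann = π/4 × (296² − 195²) = 38950 mm^2
On retraction the pressure acts on the annular area (bore minus rod).
F = P × A_ann

F ≈ 1010 kN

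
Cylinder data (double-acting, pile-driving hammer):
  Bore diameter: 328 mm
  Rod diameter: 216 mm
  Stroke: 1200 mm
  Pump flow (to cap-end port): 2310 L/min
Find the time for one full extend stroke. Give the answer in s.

t ≈ 2.63 s

Cap-side area A_cap = π/4 × (328 mm)² = 84500 mm^2
Swept volume V = A × L; t = V / Q = A·L / Q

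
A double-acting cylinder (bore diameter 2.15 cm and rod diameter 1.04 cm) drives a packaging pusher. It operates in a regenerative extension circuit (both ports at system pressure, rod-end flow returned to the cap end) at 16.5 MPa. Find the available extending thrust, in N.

With equal pressure on both faces, forces on the annular region cancel; the net push is pressure × rod cross-section.
Rod cross-section A_rod = π/4 × (1.04 cm)² = 0.8495 cm^2
F = P × A_rod

F ≈ 1400 N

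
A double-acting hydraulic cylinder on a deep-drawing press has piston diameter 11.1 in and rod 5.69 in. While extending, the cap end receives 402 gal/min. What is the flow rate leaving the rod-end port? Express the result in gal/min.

Q_out ≈ 296 gal/min

Cap-side area A_cap = π/4 × (11.1 in)² = 96.77 in^2
Rod-side annular area A_ann = π/4 × (11.1² − 5.69²) = 71.34 in^2
Piston speed v = Q_in/A_cap; rod-end outflow Q_out = v × A_ann = Q_in × A_ann/A_cap.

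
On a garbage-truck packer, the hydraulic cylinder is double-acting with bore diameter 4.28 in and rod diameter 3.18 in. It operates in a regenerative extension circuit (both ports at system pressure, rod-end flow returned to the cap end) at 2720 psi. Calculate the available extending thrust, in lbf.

F ≈ 21600 lbf

With equal pressure on both faces, forces on the annular region cancel; the net push is pressure × rod cross-section.
Rod cross-section A_rod = π/4 × (3.18 in)² = 7.942 in^2
F = P × A_rod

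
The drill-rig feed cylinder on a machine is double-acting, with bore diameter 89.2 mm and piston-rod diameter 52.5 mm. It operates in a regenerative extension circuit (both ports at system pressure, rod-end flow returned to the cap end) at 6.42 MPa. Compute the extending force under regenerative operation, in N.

With equal pressure on both faces, forces on the annular region cancel; the net push is pressure × rod cross-section.
Rod cross-section A_rod = π/4 × (52.5 mm)² = 2165 mm^2
F = P × A_rod

F ≈ 13900 N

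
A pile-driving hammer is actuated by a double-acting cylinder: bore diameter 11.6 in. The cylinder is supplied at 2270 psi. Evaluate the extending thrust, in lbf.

Cap-side area A_cap = π/4 × (11.6 in)² = 105.7 in^2
F = P × A_cap = 2270 psi × A_cap

F ≈ 2.40e5 lbf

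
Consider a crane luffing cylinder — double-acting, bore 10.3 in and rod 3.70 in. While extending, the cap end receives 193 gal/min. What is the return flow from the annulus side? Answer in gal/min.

Q_out ≈ 168 gal/min

Cap-side area A_cap = π/4 × (10.3 in)² = 83.32 in^2
Rod-side annular area A_ann = π/4 × (10.3² − 3.70²) = 72.57 in^2
Piston speed v = Q_in/A_cap; rod-end outflow Q_out = v × A_ann = Q_in × A_ann/A_cap.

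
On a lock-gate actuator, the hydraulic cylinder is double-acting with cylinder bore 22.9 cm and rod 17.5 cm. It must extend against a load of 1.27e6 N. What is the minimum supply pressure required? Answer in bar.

P ≈ 308 bar

Cap-side area A_cap = π/4 × (22.9 cm)² = 411.9 cm^2
P = F / A = 1.27e6 N / A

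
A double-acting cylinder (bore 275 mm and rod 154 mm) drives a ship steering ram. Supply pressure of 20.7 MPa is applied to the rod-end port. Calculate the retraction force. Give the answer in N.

Rod-side annular area A_ann = π/4 × (275² − 154²) = 40770 mm^2
On retraction the pressure acts on the annular area (bore minus rod).
F = P × A_ann

F ≈ 8.44e5 N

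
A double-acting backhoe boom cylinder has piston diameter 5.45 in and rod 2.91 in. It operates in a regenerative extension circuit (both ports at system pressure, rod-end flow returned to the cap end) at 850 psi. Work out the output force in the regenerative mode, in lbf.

F ≈ 5650 lbf

With equal pressure on both faces, forces on the annular region cancel; the net push is pressure × rod cross-section.
Rod cross-section A_rod = π/4 × (2.91 in)² = 6.651 in^2
F = P × A_rod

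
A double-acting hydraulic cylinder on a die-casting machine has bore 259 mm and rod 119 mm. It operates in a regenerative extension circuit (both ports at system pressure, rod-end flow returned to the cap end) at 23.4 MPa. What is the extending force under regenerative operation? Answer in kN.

F ≈ 260 kN

With equal pressure on both faces, forces on the annular region cancel; the net push is pressure × rod cross-section.
Rod cross-section A_rod = π/4 × (119 mm)² = 11120 mm^2
F = P × A_rod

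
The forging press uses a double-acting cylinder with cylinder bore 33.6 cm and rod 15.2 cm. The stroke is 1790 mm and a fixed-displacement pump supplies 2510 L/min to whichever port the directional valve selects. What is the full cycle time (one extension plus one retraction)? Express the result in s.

t ≈ 6.81 s

Cap-side area A_cap = π/4 × (33.6 cm)² = 886.7 cm^2
Rod-side annular area A_ann = π/4 × (33.6² − 15.2²) = 705.2 cm^2
t_ext = A_cap·L/Q = 3.794 s
t_ret = A_ann·L/Q = 3.018 s
t_cycle = t_ext + t_ret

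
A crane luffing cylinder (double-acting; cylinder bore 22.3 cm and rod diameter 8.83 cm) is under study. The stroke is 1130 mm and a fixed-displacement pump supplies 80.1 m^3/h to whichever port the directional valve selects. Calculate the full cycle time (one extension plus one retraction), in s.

t ≈ 3.66 s

Cap-side area A_cap = π/4 × (22.3 cm)² = 390.6 cm^2
Rod-side annular area A_ann = π/4 × (22.3² − 8.83²) = 329.3 cm^2
t_ext = A_cap·L/Q = 1.984 s
t_ret = A_ann·L/Q = 1.673 s
t_cycle = t_ext + t_ret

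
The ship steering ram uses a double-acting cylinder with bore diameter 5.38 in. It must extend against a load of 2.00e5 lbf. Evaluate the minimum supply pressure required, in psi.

P ≈ 8800 psi

Cap-side area A_cap = π/4 × (5.38 in)² = 22.73 in^2
P = F / A = 2.00e5 lbf / A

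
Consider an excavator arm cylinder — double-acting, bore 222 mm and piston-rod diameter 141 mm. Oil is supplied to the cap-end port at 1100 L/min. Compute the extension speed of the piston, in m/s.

Cap-side area A_cap = π/4 × (222 mm)² = 38710 mm^2
v = Q / A

v ≈ 0.474 m/s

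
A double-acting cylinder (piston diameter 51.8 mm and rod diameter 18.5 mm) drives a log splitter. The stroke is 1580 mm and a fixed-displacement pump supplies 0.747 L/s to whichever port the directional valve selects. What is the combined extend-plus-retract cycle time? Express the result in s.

t ≈ 8.35 s

Cap-side area A_cap = π/4 × (51.8 mm)² = 2107 mm^2
Rod-side annular area A_ann = π/4 × (51.8² − 18.5²) = 1839 mm^2
t_ext = A_cap·L/Q = 4.457 s
t_ret = A_ann·L/Q = 3.889 s
t_cycle = t_ext + t_ret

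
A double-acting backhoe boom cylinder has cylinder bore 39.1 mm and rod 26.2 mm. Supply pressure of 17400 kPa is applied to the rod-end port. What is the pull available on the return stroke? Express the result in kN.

Rod-side annular area A_ann = π/4 × (39.1² − 26.2²) = 661.6 mm^2
On retraction the pressure acts on the annular area (bore minus rod).
F = P × A_ann

F ≈ 11.5 kN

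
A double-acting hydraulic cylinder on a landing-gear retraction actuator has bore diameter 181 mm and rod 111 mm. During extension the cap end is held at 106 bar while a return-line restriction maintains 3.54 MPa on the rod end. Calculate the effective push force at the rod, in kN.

F ≈ 216 kN

Cap-side area A_cap = π/4 × (181 mm)² = 25730 mm^2
Rod-side annular area A_ann = π/4 × (181² − 111²) = 16050 mm^2
Net thrust = P_cap·A_cap − P_rod·A_ann = 272.7 kN − 56.83 kN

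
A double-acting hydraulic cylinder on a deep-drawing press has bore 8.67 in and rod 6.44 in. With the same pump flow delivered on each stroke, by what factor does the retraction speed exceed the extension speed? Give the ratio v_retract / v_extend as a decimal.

v_ret/v_ext ≈ 2.23

Cap-side area A_cap = π/4 × (8.67 in)² = 59.04 in^2
Rod-side annular area A_ann = π/4 × (8.67² − 6.44²) = 26.46 in^2
For equal Q, v ∝ 1/A, so v_ret/v_ext = A_cap/A_ann.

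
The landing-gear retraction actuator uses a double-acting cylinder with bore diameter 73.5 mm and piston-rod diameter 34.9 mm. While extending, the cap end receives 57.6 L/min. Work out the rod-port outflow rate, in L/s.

Q_out ≈ 0.744 L/s

Cap-side area A_cap = π/4 × (73.5 mm)² = 4243 mm^2
Rod-side annular area A_ann = π/4 × (73.5² − 34.9²) = 3286 mm^2
Piston speed v = Q_in/A_cap; rod-end outflow Q_out = v × A_ann = Q_in × A_ann/A_cap.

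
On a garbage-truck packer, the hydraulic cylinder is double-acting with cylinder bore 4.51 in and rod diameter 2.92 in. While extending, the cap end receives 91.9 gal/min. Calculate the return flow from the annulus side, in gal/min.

Cap-side area A_cap = π/4 × (4.51 in)² = 15.98 in^2
Rod-side annular area A_ann = π/4 × (4.51² − 2.92²) = 9.278 in^2
Piston speed v = Q_in/A_cap; rod-end outflow Q_out = v × A_ann = Q_in × A_ann/A_cap.

Q_out ≈ 53.4 gal/min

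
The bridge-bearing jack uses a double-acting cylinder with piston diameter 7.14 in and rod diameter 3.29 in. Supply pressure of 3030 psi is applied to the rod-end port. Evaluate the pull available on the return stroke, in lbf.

F ≈ 95600 lbf

Rod-side annular area A_ann = π/4 × (7.14² − 3.29²) = 31.54 in^2
On retraction the pressure acts on the annular area (bore minus rod).
F = P × A_ann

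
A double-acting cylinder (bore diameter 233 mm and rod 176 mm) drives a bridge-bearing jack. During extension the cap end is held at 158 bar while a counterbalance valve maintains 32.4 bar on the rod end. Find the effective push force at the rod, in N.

Cap-side area A_cap = π/4 × (233 mm)² = 42640 mm^2
Rod-side annular area A_ann = π/4 × (233² − 176²) = 18310 mm^2
Net thrust = P_cap·A_cap − P_rod·A_ann = 6.737e5 N − 59320 N

F ≈ 6.14e5 N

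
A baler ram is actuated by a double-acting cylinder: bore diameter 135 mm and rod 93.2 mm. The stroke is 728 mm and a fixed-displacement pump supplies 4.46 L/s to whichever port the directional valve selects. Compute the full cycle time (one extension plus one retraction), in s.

t ≈ 3.56 s

Cap-side area A_cap = π/4 × (135 mm)² = 14310 mm^2
Rod-side annular area A_ann = π/4 × (135² − 93.2²) = 7492 mm^2
t_ext = A_cap·L/Q = 2.336 s
t_ret = A_ann·L/Q = 1.223 s
t_cycle = t_ext + t_ret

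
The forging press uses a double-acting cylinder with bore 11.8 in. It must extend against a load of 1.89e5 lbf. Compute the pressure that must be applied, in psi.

P ≈ 1730 psi

Cap-side area A_cap = π/4 × (11.8 in)² = 109.4 in^2
P = F / A = 1.89e5 lbf / A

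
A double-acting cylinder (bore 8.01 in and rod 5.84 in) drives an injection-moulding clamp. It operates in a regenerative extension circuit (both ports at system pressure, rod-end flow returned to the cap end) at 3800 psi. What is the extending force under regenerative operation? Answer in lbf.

With equal pressure on both faces, forces on the annular region cancel; the net push is pressure × rod cross-section.
Rod cross-section A_rod = π/4 × (5.84 in)² = 26.79 in^2
F = P × A_rod

F ≈ 1.02e5 lbf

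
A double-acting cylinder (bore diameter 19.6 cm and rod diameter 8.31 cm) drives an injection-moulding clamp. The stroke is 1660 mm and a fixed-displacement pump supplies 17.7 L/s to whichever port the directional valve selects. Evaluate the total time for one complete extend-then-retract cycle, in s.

t ≈ 5.15 s

Cap-side area A_cap = π/4 × (19.6 cm)² = 301.7 cm^2
Rod-side annular area A_ann = π/4 × (19.6² − 8.31²) = 247.5 cm^2
t_ext = A_cap·L/Q = 2.830 s
t_ret = A_ann·L/Q = 2.321 s
t_cycle = t_ext + t_ret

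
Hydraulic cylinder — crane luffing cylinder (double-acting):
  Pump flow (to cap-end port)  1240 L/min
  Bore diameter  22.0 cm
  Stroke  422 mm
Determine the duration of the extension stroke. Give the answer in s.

t ≈ 0.776 s

Cap-side area A_cap = π/4 × (22.0 cm)² = 380.1 cm^2
Swept volume V = A × L; t = V / Q = A·L / Q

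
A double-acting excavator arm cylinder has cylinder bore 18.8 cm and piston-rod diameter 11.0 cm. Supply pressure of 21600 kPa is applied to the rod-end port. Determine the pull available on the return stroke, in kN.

Rod-side annular area A_ann = π/4 × (18.8² − 11.0²) = 182.6 cm^2
On retraction the pressure acts on the annular area (bore minus rod).
F = P × A_ann

F ≈ 394 kN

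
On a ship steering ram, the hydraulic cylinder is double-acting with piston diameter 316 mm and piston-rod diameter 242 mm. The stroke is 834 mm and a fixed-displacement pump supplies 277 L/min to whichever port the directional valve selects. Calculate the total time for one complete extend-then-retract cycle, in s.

t ≈ 20.0 s

Cap-side area A_cap = π/4 × (316 mm)² = 78430 mm^2
Rod-side annular area A_ann = π/4 × (316² − 242²) = 32430 mm^2
t_ext = A_cap·L/Q = 14.17 s
t_ret = A_ann·L/Q = 5.859 s
t_cycle = t_ext + t_ret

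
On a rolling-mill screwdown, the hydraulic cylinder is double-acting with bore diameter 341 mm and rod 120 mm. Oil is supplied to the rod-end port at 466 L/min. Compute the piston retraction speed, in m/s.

Rod-side annular area A_ann = π/4 × (341² − 120²) = 80020 mm^2
Flow into the rod-end port fills the annular volume.
v = Q / A

v ≈ 0.0971 m/s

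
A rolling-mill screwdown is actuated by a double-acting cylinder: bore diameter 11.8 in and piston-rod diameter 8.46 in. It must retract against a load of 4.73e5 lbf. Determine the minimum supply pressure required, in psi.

P ≈ 8900 psi

Rod-side annular area A_ann = π/4 × (11.8² − 8.46²) = 53.15 in^2
Retraction: pressure acts on the annular area.
P = F / A = 4.73e5 lbf / A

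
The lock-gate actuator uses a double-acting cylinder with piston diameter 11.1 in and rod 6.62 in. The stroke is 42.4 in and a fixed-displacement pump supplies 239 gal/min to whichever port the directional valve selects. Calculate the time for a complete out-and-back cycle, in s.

Cap-side area A_cap = π/4 × (11.1 in)² = 96.77 in^2
Rod-side annular area A_ann = π/4 × (11.1² − 6.62²) = 62.35 in^2
t_ext = A_cap·L/Q = 4.459 s
t_ret = A_ann·L/Q = 2.873 s
t_cycle = t_ext + t_ret

t ≈ 7.33 s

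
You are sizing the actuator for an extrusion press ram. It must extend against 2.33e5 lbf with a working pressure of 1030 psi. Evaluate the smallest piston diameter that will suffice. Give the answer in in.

D ≈ 17.0 in

Extension force acts on the full piston face: F = P × (π/4)D².
D = √(4F / (πP)) = √(4 × 2.33e5 lbf / (π × 1030 psi))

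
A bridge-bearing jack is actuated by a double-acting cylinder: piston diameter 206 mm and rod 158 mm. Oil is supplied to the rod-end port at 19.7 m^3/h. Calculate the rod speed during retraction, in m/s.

v ≈ 0.399 m/s

Rod-side annular area A_ann = π/4 × (206² − 158²) = 13720 mm^2
Flow into the rod-end port fills the annular volume.
v = Q / A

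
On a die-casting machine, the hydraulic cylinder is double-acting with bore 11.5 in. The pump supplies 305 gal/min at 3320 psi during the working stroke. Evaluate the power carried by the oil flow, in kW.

W ≈ 440 kW

Hydraulic power = P × Q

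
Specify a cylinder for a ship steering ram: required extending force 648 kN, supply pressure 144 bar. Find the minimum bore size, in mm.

Extension force acts on the full piston face: F = P × (π/4)D².
D = √(4F / (πP)) = √(4 × 648 kN / (π × 144 bar))

D ≈ 239 mm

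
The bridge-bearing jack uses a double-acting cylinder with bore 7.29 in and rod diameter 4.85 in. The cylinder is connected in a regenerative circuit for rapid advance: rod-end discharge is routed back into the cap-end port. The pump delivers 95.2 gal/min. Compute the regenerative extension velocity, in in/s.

In regeneration the rod-end outflow joins the pump flow into the cap end, so the net volume the pump must supply per unit advance equals the rod cross-section area.
Rod cross-section A_rod = π/4 × (4.85 in)² = 18.47 in^2
v = Q_pump / A_rod

v ≈ 19.8 in/s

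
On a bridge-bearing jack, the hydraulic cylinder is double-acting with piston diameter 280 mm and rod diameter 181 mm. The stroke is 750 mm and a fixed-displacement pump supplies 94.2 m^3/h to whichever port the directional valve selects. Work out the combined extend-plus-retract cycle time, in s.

Cap-side area A_cap = π/4 × (280 mm)² = 61580 mm^2
Rod-side annular area A_ann = π/4 × (280² − 181²) = 35840 mm^2
t_ext = A_cap·L/Q = 1.765 s
t_ret = A_ann·L/Q = 1.027 s
t_cycle = t_ext + t_ret

t ≈ 2.79 s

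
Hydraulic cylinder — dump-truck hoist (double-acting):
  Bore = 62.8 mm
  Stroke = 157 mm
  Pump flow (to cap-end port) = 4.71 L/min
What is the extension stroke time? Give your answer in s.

t ≈ 6.19 s

Cap-side area A_cap = π/4 × (62.8 mm)² = 3097 mm^2
Swept volume V = A × L; t = V / Q = A·L / Q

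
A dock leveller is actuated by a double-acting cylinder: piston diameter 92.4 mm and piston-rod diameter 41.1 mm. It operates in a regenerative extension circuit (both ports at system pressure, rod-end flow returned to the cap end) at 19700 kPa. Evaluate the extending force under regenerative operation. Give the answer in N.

With equal pressure on both faces, forces on the annular region cancel; the net push is pressure × rod cross-section.
Rod cross-section A_rod = π/4 × (41.1 mm)² = 1327 mm^2
F = P × A_rod

F ≈ 26100 N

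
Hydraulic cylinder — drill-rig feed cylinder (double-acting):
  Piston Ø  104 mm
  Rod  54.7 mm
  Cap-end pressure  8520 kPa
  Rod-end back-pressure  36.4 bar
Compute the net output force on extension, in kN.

F ≈ 50.0 kN

Cap-side area A_cap = π/4 × (104 mm)² = 8495 mm^2
Rod-side annular area A_ann = π/4 × (104² − 54.7²) = 6145 mm^2
Net thrust = P_cap·A_cap − P_rod·A_ann = 72.38 kN − 22.37 kN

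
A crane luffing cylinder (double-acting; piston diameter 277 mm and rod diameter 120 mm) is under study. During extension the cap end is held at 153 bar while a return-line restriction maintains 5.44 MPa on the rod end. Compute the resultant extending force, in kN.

Cap-side area A_cap = π/4 × (277 mm)² = 60260 mm^2
Rod-side annular area A_ann = π/4 × (277² − 120²) = 48950 mm^2
Net thrust = P_cap·A_cap − P_rod·A_ann = 922.0 kN − 266.3 kN

F ≈ 656 kN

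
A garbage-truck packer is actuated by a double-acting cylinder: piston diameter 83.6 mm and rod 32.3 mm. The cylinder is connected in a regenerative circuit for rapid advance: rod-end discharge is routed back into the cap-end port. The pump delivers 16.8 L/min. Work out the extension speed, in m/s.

v ≈ 0.342 m/s

In regeneration the rod-end outflow joins the pump flow into the cap end, so the net volume the pump must supply per unit advance equals the rod cross-section area.
Rod cross-section A_rod = π/4 × (32.3 mm)² = 819.4 mm^2
v = Q_pump / A_rod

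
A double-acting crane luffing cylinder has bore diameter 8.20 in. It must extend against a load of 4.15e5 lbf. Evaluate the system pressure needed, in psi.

P ≈ 7860 psi

Cap-side area A_cap = π/4 × (8.20 in)² = 52.81 in^2
P = F / A = 4.15e5 lbf / A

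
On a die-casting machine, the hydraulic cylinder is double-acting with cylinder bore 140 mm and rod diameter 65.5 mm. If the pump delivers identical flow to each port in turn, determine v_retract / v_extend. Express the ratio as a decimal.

v_ret/v_ext ≈ 1.28

Cap-side area A_cap = π/4 × (140 mm)² = 15390 mm^2
Rod-side annular area A_ann = π/4 × (140² − 65.5²) = 12020 mm^2
For equal Q, v ∝ 1/A, so v_ret/v_ext = A_cap/A_ann.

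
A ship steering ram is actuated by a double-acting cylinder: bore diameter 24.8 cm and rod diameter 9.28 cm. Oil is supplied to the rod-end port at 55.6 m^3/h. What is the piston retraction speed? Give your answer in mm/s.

v ≈ 372 mm/s

Rod-side annular area A_ann = π/4 × (24.8² − 9.28²) = 415.4 cm^2
Flow into the rod-end port fills the annular volume.
v = Q / A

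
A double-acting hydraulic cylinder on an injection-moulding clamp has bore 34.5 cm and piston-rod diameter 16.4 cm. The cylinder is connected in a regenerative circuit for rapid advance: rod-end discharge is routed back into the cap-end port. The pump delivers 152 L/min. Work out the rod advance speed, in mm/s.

In regeneration the rod-end outflow joins the pump flow into the cap end, so the net volume the pump must supply per unit advance equals the rod cross-section area.
Rod cross-section A_rod = π/4 × (16.4 cm)² = 211.2 cm^2
v = Q_pump / A_rod

v ≈ 120 mm/s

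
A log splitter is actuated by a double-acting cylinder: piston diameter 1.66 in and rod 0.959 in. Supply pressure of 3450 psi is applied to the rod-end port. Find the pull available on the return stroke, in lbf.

Rod-side annular area A_ann = π/4 × (1.66² − 0.959²) = 1.442 in^2
On retraction the pressure acts on the annular area (bore minus rod).
F = P × A_ann

F ≈ 4970 lbf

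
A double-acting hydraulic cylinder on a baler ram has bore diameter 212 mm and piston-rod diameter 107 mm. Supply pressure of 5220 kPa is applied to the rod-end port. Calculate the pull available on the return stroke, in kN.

F ≈ 137 kN

Rod-side annular area A_ann = π/4 × (212² − 107²) = 26310 mm^2
On retraction the pressure acts on the annular area (bore minus rod).
F = P × A_ann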